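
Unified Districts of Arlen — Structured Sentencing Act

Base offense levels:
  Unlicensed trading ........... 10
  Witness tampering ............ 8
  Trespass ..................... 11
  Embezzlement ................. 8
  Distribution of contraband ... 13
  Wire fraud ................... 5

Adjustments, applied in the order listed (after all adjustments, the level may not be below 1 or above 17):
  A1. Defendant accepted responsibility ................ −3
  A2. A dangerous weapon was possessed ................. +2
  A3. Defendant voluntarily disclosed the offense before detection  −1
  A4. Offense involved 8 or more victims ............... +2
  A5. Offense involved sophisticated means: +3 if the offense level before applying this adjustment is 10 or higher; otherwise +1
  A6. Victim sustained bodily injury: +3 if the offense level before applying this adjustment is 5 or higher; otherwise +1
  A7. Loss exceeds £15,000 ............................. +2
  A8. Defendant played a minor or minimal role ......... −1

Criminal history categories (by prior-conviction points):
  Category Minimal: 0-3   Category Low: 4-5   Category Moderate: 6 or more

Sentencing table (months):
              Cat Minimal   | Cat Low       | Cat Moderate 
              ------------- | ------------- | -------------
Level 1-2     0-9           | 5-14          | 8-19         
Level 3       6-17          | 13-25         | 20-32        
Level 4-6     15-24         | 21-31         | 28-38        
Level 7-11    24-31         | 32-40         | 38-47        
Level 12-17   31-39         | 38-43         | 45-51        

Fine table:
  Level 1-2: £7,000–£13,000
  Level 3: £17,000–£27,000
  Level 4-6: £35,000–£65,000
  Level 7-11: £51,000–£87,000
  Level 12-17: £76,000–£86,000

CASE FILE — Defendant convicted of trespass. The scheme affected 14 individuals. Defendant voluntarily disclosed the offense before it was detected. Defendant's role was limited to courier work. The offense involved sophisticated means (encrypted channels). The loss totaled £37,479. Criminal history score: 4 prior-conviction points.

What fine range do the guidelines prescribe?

Base offense level for trespass: 11.
A3 applies: 11 − 1 = 10.
A4 applies: 10 + 2 = 12.
A5 applies (level before this adjustment is 12 ≥ 10, so +3): 12 + 3 = 15.
A7 applies: 15 + 2 = 17.
A8 applies: 17 − 1 = 16.
Final offense level: 16.
Level 16 falls in the 12-17 band.
Fine table: Level 12-17 → £76,000–£86,000.

£76,000–£86,000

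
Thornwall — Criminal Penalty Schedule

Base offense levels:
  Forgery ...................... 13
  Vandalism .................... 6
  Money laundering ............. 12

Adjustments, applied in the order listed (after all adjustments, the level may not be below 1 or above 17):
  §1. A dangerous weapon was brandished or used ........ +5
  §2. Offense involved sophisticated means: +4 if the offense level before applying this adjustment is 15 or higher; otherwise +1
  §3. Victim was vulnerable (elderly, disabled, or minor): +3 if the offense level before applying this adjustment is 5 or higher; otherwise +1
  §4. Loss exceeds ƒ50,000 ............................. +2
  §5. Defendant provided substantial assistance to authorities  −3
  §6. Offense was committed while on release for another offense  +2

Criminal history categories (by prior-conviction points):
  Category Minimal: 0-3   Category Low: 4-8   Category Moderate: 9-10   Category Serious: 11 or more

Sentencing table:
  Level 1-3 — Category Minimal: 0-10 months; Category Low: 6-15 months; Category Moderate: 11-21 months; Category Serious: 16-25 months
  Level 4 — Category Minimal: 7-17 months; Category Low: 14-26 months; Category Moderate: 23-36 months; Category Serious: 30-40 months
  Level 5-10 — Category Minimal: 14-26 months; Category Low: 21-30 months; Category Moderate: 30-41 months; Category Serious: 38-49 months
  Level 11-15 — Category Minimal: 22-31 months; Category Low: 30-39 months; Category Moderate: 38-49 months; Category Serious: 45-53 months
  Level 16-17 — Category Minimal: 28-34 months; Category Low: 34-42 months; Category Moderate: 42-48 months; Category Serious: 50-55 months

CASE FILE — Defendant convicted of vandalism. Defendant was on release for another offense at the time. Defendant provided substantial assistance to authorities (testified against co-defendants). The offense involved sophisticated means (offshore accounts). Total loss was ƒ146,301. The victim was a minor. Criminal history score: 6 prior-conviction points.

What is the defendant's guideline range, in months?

Base offense level for vandalism: 6.
§1 does not apply.
§2 applies (level before this adjustment is 6 < 15, so +1): 6 + 1 = 7.
§3 applies (level before this adjustment is 7 ≥ 5, so +3): 7 + 3 = 10.
§4 applies: 10 + 2 = 12.
§5 applies: 12 − 3 = 9.
§6 applies: 9 + 2 = 11.
Final offense level: 11.
Criminal history: 6 prior points → Category Low (4-8).
Level 11 falls in the 11-15 band.
Grid: Level 11-15 × Category Low = 30-39 months.

30-39 months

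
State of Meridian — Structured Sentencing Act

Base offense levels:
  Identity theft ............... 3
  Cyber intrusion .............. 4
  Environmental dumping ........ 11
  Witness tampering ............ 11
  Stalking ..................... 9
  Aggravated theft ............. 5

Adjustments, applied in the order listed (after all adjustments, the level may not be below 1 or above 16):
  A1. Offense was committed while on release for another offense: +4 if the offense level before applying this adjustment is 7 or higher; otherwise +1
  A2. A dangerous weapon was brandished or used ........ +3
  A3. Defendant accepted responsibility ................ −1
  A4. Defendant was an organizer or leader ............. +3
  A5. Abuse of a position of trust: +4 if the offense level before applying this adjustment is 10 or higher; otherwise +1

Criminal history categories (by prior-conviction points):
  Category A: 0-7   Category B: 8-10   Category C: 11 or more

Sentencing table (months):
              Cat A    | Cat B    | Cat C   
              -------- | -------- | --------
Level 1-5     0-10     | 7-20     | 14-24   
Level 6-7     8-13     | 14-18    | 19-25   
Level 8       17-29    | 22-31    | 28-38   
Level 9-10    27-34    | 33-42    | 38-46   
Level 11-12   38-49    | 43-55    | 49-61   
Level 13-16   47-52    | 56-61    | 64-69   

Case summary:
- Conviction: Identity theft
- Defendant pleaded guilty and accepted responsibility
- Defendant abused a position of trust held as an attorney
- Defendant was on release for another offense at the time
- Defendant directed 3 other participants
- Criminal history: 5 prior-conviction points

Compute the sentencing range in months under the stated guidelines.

8-13 months

Base offense level for identity theft: 3.
A1 applies (level before this adjustment is 3 < 7, so +1): 3 + 1 = 4.
A2 does not apply.
A3 applies: 4 − 1 = 3.
A4 applies: 3 + 3 = 6.
A5 applies (level before this adjustment is 6 < 10, so +1): 6 + 1 = 7.
Final offense level: 7.
Criminal history: 5 prior points → Category A (0-7).
Level 7 falls in the 6-7 band.
Grid: Level 6-7 × Category A = 8-13 months.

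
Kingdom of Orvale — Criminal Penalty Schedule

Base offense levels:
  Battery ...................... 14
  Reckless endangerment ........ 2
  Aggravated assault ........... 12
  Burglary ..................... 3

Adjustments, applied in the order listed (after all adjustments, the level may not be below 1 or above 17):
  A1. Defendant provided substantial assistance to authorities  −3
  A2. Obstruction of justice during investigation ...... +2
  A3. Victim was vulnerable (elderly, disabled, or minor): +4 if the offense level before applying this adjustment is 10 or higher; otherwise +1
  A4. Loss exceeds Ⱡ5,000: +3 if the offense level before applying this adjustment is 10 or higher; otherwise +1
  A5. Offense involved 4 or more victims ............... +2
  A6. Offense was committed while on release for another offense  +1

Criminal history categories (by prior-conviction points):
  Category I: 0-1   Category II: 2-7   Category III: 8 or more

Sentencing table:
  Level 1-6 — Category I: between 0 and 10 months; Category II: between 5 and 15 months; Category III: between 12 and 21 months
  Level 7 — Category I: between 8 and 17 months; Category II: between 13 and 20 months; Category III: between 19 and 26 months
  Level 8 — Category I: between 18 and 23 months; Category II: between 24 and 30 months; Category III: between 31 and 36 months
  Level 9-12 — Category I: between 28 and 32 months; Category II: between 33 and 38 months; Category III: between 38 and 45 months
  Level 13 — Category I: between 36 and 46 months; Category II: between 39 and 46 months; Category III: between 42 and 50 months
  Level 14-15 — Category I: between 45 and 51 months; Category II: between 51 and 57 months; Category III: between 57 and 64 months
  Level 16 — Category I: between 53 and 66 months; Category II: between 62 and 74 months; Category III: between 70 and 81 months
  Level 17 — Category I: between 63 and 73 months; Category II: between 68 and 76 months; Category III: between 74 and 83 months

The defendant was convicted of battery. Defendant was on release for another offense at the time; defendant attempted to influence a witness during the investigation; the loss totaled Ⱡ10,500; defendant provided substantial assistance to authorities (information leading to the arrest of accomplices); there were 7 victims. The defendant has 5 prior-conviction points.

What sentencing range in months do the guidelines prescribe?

Base offense level for battery: 14.
A1 applies: 14 − 3 = 11.
A2 applies: 11 + 2 = 13.
A3 does not apply.
A4 applies (level before this adjustment is 13 ≥ 10, so +3): 13 + 3 = 16.
A5 applies: 16 + 2 = 18.
A6 applies: 18 + 1 = 19.
Level 19 exceeds the maximum of 17; capped at 17.
Final offense level: 17.
Criminal history: 5 prior points → Category II (2-7).
Level 17 falls in the 17 band.
Grid: Level 17 × Category II = 68-76 months.

68-76 months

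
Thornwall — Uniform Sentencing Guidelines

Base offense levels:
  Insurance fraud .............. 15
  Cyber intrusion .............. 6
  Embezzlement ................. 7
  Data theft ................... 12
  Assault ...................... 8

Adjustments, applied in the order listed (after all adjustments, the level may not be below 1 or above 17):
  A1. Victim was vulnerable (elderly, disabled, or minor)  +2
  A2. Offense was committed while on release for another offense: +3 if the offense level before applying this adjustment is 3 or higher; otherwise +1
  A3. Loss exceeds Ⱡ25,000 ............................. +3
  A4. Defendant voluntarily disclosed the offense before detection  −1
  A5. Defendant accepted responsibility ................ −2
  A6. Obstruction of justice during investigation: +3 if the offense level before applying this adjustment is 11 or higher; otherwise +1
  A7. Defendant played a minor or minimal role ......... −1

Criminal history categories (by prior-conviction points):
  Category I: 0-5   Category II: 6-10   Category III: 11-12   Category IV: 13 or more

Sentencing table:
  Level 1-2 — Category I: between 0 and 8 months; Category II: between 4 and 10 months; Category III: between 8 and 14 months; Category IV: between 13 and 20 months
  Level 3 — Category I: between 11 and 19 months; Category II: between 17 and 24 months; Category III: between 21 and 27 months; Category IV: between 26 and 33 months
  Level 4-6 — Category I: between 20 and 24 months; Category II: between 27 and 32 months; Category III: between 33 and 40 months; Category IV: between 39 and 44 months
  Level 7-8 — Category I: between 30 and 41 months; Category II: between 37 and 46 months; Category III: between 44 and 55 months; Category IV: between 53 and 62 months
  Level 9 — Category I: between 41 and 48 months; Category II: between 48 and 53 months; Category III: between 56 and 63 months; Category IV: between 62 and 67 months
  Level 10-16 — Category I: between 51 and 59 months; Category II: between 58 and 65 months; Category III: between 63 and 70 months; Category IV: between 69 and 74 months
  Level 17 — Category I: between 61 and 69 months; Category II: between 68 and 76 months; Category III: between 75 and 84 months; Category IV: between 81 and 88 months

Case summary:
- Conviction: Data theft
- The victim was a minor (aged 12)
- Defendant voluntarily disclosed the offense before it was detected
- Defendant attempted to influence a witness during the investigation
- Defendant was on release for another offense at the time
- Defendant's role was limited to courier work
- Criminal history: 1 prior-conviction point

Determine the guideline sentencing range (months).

Base offense level for data theft: 12.
A1 applies: 12 + 2 = 14.
A2 applies (level before this adjustment is 14 ≥ 3, so +3): 14 + 3 = 17.
A4 applies: 17 − 1 = 16.
A6 applies (level before this adjustment is 16 ≥ 11, so +3): 16 + 3 = 19.
A7 applies: 19 − 1 = 18.
Level 18 exceeds the maximum of 17; capped at 17.
Final offense level: 17.
Criminal history: 1 prior point → Category I (0-5).
Level 17 falls in the 17 band.
Grid: Level 17 × Category I = 61-69 months.

61-69 months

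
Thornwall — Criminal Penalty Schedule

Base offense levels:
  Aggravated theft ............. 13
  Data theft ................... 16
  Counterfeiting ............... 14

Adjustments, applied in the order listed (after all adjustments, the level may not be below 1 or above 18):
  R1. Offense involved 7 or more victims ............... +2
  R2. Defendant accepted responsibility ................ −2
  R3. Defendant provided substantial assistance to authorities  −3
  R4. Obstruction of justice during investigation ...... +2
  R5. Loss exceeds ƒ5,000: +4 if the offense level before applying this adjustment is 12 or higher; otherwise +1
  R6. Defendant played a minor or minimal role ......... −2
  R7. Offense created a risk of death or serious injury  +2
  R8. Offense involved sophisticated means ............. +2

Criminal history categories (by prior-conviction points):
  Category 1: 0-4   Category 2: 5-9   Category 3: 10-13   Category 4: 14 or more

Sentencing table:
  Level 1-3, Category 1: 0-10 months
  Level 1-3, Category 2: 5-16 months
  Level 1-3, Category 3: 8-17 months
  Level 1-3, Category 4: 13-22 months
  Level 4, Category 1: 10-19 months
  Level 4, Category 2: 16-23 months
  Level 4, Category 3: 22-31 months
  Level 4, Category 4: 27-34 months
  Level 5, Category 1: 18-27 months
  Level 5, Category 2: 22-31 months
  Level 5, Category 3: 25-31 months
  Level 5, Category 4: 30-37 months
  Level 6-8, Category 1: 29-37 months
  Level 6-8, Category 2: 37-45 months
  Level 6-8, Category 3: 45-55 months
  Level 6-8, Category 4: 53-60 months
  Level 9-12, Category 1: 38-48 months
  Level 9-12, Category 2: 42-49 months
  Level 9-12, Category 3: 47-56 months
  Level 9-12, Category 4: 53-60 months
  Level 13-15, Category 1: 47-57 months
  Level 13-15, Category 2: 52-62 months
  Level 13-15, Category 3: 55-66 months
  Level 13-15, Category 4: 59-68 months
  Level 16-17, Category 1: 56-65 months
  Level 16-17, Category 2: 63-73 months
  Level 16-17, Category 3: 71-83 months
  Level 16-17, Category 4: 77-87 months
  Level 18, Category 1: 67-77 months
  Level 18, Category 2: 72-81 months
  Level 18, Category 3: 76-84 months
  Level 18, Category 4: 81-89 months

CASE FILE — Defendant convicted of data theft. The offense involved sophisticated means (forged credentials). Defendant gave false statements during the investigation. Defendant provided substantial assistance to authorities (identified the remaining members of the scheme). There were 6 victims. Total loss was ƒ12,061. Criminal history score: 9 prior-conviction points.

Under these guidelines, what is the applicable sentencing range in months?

Base offense level for data theft: 16.
R1 does not apply.
R3 applies: 16 − 3 = 13.
R4 applies: 13 + 2 = 15.
R5 applies (level before this adjustment is 15 ≥ 12, so +4): 15 + 4 = 19.
R6 does not apply.
R8 applies: 19 + 2 = 21.
Level 21 exceeds the maximum of 18; capped at 18.
Final offense level: 18.
Criminal history: 9 prior points → Category 2 (5-9).
Level 18 falls in the 18 band.
Grid: Level 18 × Category 2 = 72-81 months.

72-81 months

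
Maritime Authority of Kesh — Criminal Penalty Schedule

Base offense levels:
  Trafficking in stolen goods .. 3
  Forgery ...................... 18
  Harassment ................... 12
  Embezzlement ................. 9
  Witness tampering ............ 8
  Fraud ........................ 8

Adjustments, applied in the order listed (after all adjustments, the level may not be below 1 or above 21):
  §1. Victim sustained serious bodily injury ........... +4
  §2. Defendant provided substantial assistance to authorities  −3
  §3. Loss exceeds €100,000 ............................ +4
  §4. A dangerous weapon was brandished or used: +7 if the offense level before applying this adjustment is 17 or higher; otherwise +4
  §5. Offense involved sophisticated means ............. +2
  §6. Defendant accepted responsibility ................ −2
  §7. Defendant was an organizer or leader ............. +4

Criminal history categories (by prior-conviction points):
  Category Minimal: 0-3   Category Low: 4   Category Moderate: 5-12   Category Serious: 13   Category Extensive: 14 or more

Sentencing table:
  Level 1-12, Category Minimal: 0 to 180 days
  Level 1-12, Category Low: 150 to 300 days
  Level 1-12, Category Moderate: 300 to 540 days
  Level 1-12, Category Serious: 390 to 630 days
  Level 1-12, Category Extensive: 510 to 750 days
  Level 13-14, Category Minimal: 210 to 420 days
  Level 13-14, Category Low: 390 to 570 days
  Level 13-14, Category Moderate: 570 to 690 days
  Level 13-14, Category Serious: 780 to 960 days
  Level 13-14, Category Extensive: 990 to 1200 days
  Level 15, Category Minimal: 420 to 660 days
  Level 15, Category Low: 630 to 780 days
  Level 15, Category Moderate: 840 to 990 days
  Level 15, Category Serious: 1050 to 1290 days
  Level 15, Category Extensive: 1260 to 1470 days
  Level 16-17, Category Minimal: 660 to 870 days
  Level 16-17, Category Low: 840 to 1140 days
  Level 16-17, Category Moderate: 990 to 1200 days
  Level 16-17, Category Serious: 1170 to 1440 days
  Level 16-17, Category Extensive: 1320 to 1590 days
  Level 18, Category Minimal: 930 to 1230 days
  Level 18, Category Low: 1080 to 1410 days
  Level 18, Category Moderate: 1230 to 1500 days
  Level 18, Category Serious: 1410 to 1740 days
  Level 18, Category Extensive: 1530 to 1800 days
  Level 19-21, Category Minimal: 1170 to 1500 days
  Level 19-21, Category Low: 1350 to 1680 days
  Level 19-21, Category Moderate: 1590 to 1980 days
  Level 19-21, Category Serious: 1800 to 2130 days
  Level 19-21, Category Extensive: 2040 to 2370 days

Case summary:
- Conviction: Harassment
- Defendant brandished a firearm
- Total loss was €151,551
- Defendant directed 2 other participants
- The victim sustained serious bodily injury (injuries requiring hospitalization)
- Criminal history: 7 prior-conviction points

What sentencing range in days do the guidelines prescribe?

Base offense level for harassment: 12.
§1 applies: 12 + 4 = 16.
§2 does not apply.
§3 applies: 16 + 4 = 20.
§4 applies (level before this adjustment is 20 ≥ 17, so +7): 20 + 7 = 27.
§7 applies: 27 + 4 = 31.
Level 31 exceeds the maximum of 21; capped at 21.
Final offense level: 21.
Criminal history: 7 prior points → Category Moderate (5-12).
Level 21 falls in the 19-21 band.
Grid: Level 19-21 × Category Moderate = 1590-1980 days.

1590-1980 days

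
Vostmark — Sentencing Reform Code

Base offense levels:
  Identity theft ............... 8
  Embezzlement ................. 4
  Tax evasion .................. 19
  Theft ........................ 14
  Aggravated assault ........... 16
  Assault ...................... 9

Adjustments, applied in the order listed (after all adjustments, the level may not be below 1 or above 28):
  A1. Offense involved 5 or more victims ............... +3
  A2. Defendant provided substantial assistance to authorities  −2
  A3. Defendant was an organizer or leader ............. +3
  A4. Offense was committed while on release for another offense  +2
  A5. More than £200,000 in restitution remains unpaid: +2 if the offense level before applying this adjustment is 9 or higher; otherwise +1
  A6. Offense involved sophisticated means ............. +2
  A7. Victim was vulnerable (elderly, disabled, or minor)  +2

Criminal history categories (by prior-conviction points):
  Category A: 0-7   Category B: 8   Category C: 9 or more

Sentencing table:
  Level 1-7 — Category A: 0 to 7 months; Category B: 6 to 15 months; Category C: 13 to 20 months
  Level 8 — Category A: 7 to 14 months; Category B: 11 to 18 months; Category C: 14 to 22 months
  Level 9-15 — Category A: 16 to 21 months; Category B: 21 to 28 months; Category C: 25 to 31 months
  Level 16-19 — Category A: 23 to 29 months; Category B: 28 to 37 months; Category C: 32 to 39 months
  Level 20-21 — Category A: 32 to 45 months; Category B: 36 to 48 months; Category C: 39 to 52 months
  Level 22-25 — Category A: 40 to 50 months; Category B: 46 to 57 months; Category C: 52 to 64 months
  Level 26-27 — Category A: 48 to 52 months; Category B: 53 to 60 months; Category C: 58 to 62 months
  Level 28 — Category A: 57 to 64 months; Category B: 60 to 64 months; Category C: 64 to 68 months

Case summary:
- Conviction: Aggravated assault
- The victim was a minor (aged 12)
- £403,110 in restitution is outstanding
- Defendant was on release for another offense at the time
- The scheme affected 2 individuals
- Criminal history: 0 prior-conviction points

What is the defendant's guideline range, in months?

Base offense level for aggravated assault: 16.
A1 does not apply.
A2 does not apply.
A3 does not apply.
A4 applies: 16 + 2 = 18.
A5 applies (level before this adjustment is 18 ≥ 9, so +2): 18 + 2 = 20.
A6 does not apply.
A7 applies: 20 + 2 = 22.
Final offense level: 22.
Criminal history: 0 prior points → Category A (0-7).
Level 22 falls in the 22-25 band.
Grid: Level 22-25 × Category A = 40-50 months.

40-50 months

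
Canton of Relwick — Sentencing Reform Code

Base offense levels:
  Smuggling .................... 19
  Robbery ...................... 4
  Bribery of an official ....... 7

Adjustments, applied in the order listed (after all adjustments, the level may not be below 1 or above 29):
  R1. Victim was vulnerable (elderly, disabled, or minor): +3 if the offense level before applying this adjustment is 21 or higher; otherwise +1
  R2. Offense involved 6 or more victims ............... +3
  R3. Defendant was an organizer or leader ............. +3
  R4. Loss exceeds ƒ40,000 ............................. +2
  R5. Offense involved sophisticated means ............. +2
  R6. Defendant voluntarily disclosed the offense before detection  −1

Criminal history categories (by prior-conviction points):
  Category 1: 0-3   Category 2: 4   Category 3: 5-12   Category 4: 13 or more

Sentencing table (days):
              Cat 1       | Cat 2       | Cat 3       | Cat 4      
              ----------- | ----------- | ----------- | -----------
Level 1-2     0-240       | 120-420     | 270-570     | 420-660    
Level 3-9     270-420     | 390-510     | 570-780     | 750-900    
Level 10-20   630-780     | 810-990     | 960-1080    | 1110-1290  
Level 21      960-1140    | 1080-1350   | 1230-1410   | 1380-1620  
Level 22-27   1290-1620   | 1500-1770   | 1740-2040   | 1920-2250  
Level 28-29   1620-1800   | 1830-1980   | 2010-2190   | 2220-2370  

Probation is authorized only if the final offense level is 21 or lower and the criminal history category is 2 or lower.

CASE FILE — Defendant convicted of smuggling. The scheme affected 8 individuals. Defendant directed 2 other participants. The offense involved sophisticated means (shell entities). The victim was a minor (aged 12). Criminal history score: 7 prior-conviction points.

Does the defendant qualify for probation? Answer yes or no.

Base offense level for smuggling: 19.
R1 applies (level before this adjustment is 19 < 21, so +1): 19 + 1 = 20.
R2 applies: 20 + 3 = 23.
R3 applies: 23 + 3 = 26.
R4 does not apply.
R5 applies: 26 + 2 = 28.
Final offense level: 28.
Criminal history: 7 prior points → Category 3 (5-12).
Level 28 falls in the 28-29 band.
Grid: Level 28-29 × Category 3 = 2010-2190 days.
Probation check: level 28 > 21 and category 3 > 2 → not eligible.

No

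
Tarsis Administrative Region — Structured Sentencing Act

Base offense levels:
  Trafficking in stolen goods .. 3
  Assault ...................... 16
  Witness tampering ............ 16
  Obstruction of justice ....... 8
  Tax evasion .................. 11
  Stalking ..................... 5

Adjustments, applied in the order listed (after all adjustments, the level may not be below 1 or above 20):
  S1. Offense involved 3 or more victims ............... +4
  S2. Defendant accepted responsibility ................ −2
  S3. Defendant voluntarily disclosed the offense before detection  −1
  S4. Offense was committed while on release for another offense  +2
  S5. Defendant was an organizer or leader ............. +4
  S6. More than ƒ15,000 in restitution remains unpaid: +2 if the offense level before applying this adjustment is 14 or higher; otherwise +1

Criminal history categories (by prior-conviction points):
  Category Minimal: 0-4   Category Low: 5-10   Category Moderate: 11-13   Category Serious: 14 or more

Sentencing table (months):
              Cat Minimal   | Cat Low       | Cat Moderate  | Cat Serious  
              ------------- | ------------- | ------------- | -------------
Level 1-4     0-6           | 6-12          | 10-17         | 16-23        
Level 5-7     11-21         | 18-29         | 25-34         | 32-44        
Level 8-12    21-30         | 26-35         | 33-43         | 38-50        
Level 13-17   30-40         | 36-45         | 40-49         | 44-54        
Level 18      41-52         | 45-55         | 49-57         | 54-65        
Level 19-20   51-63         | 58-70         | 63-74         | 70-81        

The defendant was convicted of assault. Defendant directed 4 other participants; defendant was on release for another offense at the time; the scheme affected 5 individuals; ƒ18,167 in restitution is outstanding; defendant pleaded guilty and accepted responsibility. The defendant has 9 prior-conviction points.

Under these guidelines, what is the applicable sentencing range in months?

Base offense level for assault: 16.
S1 applies: 16 + 4 = 20.
S2 applies: 20 − 2 = 18.
S3 does not apply.
S4 applies: 18 + 2 = 20.
S5 applies: 20 + 4 = 24.
S6 applies (level before this adjustment is 24 ≥ 14, so +2): 24 + 2 = 26.
Level 26 exceeds the maximum of 20; capped at 20.
Final offense level: 20.
Criminal history: 9 prior points → Category Low (5-10).
Level 20 falls in the 19-20 band.
Grid: Level 19-20 × Category Low = 58-70 months.

58-70 months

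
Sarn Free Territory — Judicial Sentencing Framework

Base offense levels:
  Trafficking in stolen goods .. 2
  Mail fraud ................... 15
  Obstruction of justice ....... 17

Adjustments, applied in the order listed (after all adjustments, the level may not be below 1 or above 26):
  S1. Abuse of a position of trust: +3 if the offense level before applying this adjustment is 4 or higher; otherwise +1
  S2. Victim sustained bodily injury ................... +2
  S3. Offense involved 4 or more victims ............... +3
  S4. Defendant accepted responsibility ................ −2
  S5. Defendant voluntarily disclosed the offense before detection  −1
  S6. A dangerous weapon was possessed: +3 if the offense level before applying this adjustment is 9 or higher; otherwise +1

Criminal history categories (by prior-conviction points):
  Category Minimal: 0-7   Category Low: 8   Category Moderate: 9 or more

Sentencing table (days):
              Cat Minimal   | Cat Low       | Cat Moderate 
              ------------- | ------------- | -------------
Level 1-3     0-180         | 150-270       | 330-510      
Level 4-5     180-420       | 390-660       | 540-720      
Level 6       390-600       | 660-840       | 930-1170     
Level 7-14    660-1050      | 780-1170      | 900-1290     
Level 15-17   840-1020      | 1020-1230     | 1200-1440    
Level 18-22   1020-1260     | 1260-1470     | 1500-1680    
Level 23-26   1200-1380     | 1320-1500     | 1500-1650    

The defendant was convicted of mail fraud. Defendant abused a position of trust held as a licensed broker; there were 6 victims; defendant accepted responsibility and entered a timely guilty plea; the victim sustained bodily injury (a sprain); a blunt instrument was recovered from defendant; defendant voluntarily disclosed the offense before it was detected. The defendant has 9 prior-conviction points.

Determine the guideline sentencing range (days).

Base offense level for mail fraud: 15.
S1 applies (level before this adjustment is 15 ≥ 4, so +3): 15 + 3 = 18.
S2 applies: 18 + 2 = 20.
S3 applies: 20 + 3 = 23.
S4 applies: 23 − 2 = 21.
S5 applies: 21 − 1 = 20.
S6 applies (level before this adjustment is 20 ≥ 9, so +3): 20 + 3 = 23.
Final offense level: 23.
Criminal history: 9 prior points → Category Moderate (9+).
Level 23 falls in the 23-26 band.
Grid: Level 23-26 × Category Moderate = 1500-1650 days.

1500-1650 days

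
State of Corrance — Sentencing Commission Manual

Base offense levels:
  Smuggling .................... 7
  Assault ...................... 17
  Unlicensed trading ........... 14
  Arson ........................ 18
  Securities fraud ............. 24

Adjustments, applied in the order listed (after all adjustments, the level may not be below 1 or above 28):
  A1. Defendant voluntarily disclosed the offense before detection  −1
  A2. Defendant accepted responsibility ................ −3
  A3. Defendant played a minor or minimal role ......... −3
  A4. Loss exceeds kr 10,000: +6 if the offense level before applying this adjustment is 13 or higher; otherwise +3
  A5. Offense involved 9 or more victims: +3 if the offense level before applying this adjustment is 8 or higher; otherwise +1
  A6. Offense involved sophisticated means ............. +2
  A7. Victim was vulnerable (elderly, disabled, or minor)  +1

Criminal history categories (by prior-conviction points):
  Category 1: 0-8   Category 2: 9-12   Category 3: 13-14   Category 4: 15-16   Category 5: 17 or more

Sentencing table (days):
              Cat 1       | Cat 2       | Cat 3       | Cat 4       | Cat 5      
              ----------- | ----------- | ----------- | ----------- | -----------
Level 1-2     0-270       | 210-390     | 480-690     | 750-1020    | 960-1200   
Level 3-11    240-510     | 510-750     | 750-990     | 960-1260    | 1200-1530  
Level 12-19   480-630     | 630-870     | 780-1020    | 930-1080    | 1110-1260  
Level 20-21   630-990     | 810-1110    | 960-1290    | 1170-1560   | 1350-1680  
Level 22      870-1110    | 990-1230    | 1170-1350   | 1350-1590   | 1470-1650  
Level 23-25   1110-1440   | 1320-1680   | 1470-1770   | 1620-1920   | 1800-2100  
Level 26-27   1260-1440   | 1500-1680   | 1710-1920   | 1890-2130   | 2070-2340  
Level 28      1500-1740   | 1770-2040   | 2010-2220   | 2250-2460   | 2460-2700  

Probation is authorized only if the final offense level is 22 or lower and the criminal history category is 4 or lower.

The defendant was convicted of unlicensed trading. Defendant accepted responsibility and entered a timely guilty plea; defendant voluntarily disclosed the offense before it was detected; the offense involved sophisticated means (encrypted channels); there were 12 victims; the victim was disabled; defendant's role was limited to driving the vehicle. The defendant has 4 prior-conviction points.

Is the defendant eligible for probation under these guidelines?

Yes

Base offense level for unlicensed trading: 14.
A1 applies: 14 − 1 = 13.
A2 applies: 13 − 3 = 10.
A3 applies: 10 − 3 = 7.
A4 does not apply.
A5 applies (level before this adjustment is 7 < 8, so +1): 7 + 1 = 8.
A6 applies: 8 + 2 = 10.
A7 applies: 10 + 1 = 11.
Final offense level: 11.
Criminal history: 4 prior points → Category 1 (0-8).
Level 11 falls in the 3-11 band.
Grid: Level 3-11 × Category 1 = 240-510 days.
Probation check: level 11 ≤ 22 and category 1 ≤ 4 → eligible.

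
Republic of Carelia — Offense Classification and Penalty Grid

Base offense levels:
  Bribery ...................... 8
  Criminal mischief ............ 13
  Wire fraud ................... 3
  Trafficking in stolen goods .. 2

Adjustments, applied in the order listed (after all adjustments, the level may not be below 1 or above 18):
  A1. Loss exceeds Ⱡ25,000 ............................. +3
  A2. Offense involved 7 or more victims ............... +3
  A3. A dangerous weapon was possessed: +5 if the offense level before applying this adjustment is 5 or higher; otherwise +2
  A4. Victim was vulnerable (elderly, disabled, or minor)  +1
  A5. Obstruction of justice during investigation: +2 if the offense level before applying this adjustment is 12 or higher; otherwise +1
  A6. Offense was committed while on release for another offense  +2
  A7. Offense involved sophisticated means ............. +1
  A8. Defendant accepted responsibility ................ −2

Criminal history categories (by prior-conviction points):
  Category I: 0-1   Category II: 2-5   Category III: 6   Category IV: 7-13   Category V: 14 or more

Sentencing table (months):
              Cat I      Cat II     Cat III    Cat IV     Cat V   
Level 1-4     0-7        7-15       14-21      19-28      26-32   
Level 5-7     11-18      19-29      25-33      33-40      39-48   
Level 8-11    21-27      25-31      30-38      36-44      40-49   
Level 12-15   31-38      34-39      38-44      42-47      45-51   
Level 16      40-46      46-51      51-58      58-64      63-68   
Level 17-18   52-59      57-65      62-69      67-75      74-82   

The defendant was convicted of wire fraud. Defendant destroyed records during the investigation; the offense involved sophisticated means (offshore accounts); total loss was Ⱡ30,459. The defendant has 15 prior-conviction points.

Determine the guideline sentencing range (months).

40-49 months

Base offense level for wire fraud: 3.
A1 applies: 3 + 3 = 6.
A2 does not apply.
A3 does not apply.
A4 does not apply.
A5 applies (level before this adjustment is 6 < 12, so +1): 6 + 1 = 7.
A6 does not apply.
A7 applies: 7 + 1 = 8.
Final offense level: 8.
Criminal history: 15 prior points → Category V (14+).
Level 8 falls in the 8-11 band.
Grid: Level 8-11 × Category V = 40-49 months.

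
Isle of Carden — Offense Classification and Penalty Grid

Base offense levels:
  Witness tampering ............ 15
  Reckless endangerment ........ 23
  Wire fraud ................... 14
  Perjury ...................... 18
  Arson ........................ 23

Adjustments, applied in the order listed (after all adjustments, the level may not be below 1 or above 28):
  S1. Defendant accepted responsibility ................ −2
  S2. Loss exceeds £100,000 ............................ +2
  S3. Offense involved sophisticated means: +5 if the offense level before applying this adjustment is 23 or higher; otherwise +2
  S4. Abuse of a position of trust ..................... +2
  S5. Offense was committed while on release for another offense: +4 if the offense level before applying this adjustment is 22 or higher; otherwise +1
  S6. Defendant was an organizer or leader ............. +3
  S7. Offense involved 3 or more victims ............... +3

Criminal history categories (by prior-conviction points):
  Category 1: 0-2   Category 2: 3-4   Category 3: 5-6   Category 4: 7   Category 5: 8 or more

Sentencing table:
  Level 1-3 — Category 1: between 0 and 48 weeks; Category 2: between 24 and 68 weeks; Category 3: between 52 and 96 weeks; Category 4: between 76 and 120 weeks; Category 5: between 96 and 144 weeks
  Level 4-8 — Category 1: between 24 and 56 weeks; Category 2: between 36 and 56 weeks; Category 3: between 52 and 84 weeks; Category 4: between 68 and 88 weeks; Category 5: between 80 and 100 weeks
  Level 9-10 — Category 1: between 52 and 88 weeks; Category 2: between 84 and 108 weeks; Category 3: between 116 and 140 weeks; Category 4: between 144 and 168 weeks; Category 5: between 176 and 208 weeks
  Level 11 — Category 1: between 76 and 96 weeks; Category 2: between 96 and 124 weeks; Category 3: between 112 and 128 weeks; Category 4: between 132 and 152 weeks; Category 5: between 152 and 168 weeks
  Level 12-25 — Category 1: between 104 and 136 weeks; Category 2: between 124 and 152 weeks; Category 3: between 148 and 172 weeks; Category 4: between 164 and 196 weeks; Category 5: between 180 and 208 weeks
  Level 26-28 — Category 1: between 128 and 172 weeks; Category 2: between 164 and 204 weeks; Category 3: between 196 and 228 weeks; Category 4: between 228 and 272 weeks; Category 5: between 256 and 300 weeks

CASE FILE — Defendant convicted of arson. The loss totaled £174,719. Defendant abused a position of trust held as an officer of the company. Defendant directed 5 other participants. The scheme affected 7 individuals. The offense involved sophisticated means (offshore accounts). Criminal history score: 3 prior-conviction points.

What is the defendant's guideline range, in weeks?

Base offense level for arson: 23.
S2 applies: 23 + 2 = 25.
S3 applies (level before this adjustment is 25 ≥ 23, so +5): 25 + 5 = 30.
S4 applies: 30 + 2 = 32.
S6 applies: 32 + 3 = 35.
S7 applies: 35 + 3 = 38.
Level 38 exceeds the maximum of 28; capped at 28.
Final offense level: 28.
Criminal history: 3 prior points → Category 2 (3-4).
Level 28 falls in the 26-28 band.
Grid: Level 26-28 × Category 2 = 164-204 weeks.

164-204 weeks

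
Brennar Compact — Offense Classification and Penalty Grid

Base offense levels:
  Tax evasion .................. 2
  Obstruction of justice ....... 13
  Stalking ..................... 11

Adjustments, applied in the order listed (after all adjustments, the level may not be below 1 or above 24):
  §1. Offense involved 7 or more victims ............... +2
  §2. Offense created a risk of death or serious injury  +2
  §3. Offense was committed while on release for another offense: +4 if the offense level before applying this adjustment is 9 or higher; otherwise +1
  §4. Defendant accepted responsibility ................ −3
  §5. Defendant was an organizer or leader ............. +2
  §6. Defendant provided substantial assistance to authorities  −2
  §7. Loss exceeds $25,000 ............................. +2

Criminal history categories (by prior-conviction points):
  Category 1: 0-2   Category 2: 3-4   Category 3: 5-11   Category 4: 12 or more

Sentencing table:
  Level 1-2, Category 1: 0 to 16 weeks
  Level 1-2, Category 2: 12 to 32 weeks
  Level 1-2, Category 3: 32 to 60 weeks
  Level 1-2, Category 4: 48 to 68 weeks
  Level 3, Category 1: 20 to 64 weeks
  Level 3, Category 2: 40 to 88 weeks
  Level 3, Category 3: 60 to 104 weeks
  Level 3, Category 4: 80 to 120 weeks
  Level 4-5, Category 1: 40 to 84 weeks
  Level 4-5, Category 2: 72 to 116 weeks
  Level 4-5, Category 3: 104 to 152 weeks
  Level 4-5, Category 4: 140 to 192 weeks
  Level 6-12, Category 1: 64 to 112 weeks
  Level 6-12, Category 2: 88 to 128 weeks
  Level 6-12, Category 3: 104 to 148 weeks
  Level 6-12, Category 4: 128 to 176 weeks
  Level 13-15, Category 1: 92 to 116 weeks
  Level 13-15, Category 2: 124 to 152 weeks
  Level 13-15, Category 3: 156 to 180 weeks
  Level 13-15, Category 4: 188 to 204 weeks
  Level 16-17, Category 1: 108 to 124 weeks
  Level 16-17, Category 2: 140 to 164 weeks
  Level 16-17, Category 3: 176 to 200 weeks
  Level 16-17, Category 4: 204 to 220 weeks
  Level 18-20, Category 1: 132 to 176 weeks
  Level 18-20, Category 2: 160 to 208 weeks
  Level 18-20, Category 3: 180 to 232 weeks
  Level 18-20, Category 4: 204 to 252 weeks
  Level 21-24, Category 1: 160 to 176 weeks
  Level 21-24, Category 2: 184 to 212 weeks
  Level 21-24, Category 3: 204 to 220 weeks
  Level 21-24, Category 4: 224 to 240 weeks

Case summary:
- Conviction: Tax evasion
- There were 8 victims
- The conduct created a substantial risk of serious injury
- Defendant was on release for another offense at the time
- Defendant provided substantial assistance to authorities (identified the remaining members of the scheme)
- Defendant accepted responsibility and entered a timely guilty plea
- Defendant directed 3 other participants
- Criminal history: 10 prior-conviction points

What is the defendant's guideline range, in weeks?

Base offense level for tax evasion: 2.
§1 applies: 2 + 2 = 4.
§2 applies: 4 + 2 = 6.
§3 applies (level before this adjustment is 6 < 9, so +1): 6 + 1 = 7.
§4 applies: 7 − 3 = 4.
§5 applies: 4 + 2 = 6.
§6 applies: 6 − 2 = 4.
Final offense level: 4.
Criminal history: 10 prior points → Category 3 (5-11).
Level 4 falls in the 4-5 band.
Grid: Level 4-5 × Category 3 = 104-152 weeks.

104-152 weeks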